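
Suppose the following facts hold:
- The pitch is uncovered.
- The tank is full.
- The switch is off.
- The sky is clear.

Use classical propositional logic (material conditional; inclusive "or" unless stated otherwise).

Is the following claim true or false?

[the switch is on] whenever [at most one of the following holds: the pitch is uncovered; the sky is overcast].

False.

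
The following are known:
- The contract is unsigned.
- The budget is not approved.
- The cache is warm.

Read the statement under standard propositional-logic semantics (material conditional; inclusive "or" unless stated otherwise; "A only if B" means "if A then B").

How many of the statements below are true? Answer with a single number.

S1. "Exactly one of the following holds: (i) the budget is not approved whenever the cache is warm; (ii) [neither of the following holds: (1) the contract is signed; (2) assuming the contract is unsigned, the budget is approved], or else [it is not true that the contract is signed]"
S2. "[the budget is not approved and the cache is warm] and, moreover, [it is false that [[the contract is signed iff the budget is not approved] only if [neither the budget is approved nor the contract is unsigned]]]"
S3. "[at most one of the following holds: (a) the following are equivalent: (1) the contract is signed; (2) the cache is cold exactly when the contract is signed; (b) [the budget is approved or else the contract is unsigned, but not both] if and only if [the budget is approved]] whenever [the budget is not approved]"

Let K = "the cache is warm" (T), D = "the budget is approved" (F), H = "the contract is signed" (F).

S1: This is (K → ¬D) ⊕ ((H ↓ (¬H → D)) ∨ ¬H).

¬D = ¬F = T
K → ¬D = T → T = T
¬H = ¬F = T
¬H → D = T → F = F
H ↓ (¬H → D) = F ↓ F = T
¬H = ¬F = T
(H ↓ (¬H → D)) ∨ ¬H = T ∨ T = T
(K → ¬D) ⊕ ((H ↓ (¬H → D)) ∨ ¬H) = T ⊕ T = F
So S1 is false.

S2: This is (¬D ∧ K) ∧ ¬((H ↔ ¬D) → (D ↓ ¬H)).

¬D = ¬F = T
¬D ∧ K = T ∧ T = T
¬D = ¬F = T
H ↔ ¬D = F ↔ T = F
¬H = ¬F = T
D ↓ ¬H = F ↓ T = F
(H ↔ ¬D) → (D ↓ ¬H) = F → F = T
¬((H ↔ ¬D) → (D ↓ ¬H)) = ¬T = F
(¬D ∧ K) ∧ ¬((H ↔ ¬D) → (D ↓ ¬H)) = T ∧ F = F
Hence S2 is false.

S3: This is ¬D → ((H ↔ (¬K ↔ H)) ↑ ((D ⊕ ¬H) ↔ D)).

¬D = ¬F = T
¬K = ¬T = F
¬K ↔ H = F ↔ F = T
H ↔ (¬K ↔ H) = F ↔ T = F
¬H = ¬F = T
D ⊕ ¬H = F ⊕ T = T
(D ⊕ ¬H) ↔ D = T ↔ F = F
(H ↔ (¬K ↔ H)) ↑ ((D ⊕ ¬H) ↔ D) = F ↑ F = T
¬D → ((H ↔ (¬K ↔ H)) ↑ ((D ⊕ ¬H) ↔ D)) = T → T = T
Hence S3 is true.

True statements: 1 (S3).

1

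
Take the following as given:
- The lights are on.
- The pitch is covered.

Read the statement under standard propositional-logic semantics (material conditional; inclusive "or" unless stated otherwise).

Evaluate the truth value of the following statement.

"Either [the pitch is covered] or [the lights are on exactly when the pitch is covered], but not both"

Let W = "the pitch is covered" (T), U = "the lights are on" (T).
Parsed as W xor (U <-> W)

U <-> W = T <-> T = T
W xor (U <-> W) = T xor T = F

False.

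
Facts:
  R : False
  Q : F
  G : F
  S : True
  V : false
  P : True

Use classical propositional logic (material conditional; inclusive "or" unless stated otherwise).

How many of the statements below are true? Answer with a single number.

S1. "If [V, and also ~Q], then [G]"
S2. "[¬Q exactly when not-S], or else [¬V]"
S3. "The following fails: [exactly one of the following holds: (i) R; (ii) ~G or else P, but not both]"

S1: This is (V ∧ ¬Q) → G.

¬Q = ¬F = T
V ∧ ¬Q = F ∧ T = F
(V ∧ ¬Q) → G = F → F = T
So S1 is true.

S2: Formalization: (¬Q ↔ ¬S) ∨ ¬V

¬Q = ¬F = T
¬S = ¬T = F
¬Q ↔ ¬S = T ↔ F = F
¬V = ¬F = T
(¬Q ↔ ¬S) ∨ ¬V = F ∨ T = T
So S2 is true.

S3: This is ¬(R ⊕ (¬G ⊕ P)).

¬G = ¬F = T
¬G ⊕ P = T ⊕ T = F
R ⊕ (¬G ⊕ P) = F ⊕ F = F
¬(R ⊕ (¬G ⊕ P)) = ¬F = T
So S3 is true.

3 of the 3 statements are true.

3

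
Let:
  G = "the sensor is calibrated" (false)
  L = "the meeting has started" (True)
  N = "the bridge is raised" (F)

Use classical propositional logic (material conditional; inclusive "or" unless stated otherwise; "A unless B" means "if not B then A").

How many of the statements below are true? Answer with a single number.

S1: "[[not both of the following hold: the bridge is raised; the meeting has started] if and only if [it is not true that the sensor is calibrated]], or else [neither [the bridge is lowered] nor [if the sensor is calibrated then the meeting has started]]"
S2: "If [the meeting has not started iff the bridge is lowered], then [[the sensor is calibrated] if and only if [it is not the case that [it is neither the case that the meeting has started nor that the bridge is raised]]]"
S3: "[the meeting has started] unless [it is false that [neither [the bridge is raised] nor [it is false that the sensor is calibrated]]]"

S1: Parsed as ((N nand L) iff not G) or (not N nor (G -> L))

N nand L = False nand True = True
not G = not False = True
(N nand L) iff not G = True iff True = True
not N = not False = True
G -> L = False -> True = True
not N nor (G -> L) = True nor True = False
((N nand L) iff not G) or (not N nor (G -> L)) = True or False = True
Hence S1 is true.

S2: In symbols: (not L iff not N) -> (G iff not (L nor N))

not L = not True = False
not N = not False = True
not L iff not N = False iff True = False
L nor N = True nor False = False
not (L nor N) = not False = True
G iff not (L nor N) = False iff True = False
(not L iff not N) -> (G iff not (L nor N)) = False -> False = True
So S2 is true.

S3: In symbols: L or not (N nor not G)

not G = not False = True
N nor not G = False nor True = False
not (N nor not G) = not False = True
L or not (N nor not G) = True or True = True
Hence S3 is true.

True statements: 3.

3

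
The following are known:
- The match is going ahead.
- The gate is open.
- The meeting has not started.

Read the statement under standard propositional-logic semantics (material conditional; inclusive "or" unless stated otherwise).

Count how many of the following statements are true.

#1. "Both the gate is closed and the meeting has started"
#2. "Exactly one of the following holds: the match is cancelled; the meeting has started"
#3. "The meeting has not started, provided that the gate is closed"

1

Let D = "the gate is open" (T), M = "the meeting has started" (F), L = "the match is cancelled" (F).

#1: Parsed as ¬D ∧ M

¬D = ¬T = F
¬D ∧ M = F ∧ F = F
Hence #1 is false.

#2: Formalization: L ⊕ M

L ⊕ M = F ⊕ F = F
Hence #2 is false.

#3: In symbols: ¬D → ¬M

¬D = ¬T = F
¬M = ¬F = T
¬D → ¬M = F → T = T
Hence #3 is true.

1 of the 3 statements is true (#3).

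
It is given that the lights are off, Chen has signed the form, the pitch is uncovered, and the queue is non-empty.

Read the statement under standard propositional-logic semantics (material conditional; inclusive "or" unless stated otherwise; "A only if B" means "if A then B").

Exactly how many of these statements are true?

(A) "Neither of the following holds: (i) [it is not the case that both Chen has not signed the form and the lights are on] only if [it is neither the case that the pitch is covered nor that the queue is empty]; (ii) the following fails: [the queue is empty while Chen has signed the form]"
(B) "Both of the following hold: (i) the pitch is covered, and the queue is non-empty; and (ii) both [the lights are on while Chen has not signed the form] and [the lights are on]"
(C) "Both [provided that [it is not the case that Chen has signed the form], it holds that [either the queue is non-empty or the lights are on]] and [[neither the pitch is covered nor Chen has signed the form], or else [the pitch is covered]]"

Let P = "Chen has signed the form" (T), N = "the lights are on" (F), D = "the pitch is covered" (F), H = "the queue is empty" (F).

(A): Formalization: ((¬P ↑ N) → (D ↓ H)) ↓ ¬(H ∧ P)

¬P = ¬T = F
¬P ↑ N = F ↑ F = T
D ↓ H = F ↓ F = T
(¬P ↑ N) → (D ↓ H) = T → T = T
H ∧ P = F ∧ T = F
¬(H ∧ P) = ¬F = T
((¬P ↑ N) → (D ↓ H)) ↓ ¬(H ∧ P) = T ↓ T = F
So (A) is false.

(B): Parsed as (D ∧ ¬H) ∧ ((N ∧ ¬P) ∧ N)

¬H = ¬F = T
D ∧ ¬H = F ∧ T = F
¬P = ¬T = F
N ∧ ¬P = F ∧ F = F
(N ∧ ¬P) ∧ N = F ∧ F = F
(D ∧ ¬H) ∧ ((N ∧ ¬P) ∧ N) = F ∧ F = F
Thus (B) is false.

(C): This is (¬P → (¬H ∨ N)) ∧ ((D ↓ P) ∨ D).

¬P = ¬T = F
¬H = ¬F = T
¬H ∨ N = T ∨ F = T
¬P → (¬H ∨ N) = F → T = T
D ↓ P = F ↓ T = F
(D ↓ P) ∨ D = F ∨ F = F
(¬P → (¬H ∨ N)) ∧ ((D ↓ P) ∨ D) = T ∧ F = F
Thus (C) is false.

True statements: 0 (none).

0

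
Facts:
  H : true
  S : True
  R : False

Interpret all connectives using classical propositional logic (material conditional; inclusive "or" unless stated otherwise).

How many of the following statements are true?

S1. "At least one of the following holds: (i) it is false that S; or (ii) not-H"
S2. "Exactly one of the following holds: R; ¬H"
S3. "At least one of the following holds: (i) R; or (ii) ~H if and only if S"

S1: Formalization: not S or not H

not S = not True = False
not H = not True = False
not S or not H = False or False = False
Thus S1 is false.

S2: This is R xor not H.

not H = not True = False
R xor not H = False xor False = False
Hence S2 is false.

S3: Parsed as R or (not H iff S)

not H = not True = False
not H iff S = False iff True = False
R or (not H iff S) = False or False = False
Hence S3 is false.

True statements: 0 (none).

0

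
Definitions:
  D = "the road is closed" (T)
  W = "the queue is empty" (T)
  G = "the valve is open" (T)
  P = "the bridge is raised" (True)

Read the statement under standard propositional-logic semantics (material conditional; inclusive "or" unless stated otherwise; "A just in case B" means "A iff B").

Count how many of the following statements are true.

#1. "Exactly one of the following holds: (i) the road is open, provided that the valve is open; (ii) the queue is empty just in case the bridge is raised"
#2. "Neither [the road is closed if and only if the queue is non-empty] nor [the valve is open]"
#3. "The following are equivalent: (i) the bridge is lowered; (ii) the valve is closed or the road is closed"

#1: Formalization: (G -> not D) xor (W iff P)

not D = not True = False
G -> not D = True -> False = False
W iff P = True iff True = True
(G -> not D) xor (W iff P) = False xor True = True
So #1 is true.

#2: Parsed as (D iff not W) nor G

not W = not True = False
D iff not W = True iff False = False
(D iff not W) nor G = False nor True = False
So #2 is false.

#3: Parsed as not P iff (not G or D)

not P = not True = False
not G = not True = False
not G or D = False or True = True
not P iff (not G or D) = False iff True = False
Thus #3 is false.

1 of the 3 statements is true.

1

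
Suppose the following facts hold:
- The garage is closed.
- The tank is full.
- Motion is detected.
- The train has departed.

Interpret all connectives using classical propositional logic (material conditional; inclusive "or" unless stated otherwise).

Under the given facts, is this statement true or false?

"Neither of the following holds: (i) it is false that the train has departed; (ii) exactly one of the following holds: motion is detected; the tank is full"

Let K = "the train has departed" (True), P = "motion is detected" (True), D = "the tank is full" (True).
In symbols: not K nor (P xor D)

not K = not True = False
P xor D = True xor True = False
not K nor (P xor D) = False nor False = True

True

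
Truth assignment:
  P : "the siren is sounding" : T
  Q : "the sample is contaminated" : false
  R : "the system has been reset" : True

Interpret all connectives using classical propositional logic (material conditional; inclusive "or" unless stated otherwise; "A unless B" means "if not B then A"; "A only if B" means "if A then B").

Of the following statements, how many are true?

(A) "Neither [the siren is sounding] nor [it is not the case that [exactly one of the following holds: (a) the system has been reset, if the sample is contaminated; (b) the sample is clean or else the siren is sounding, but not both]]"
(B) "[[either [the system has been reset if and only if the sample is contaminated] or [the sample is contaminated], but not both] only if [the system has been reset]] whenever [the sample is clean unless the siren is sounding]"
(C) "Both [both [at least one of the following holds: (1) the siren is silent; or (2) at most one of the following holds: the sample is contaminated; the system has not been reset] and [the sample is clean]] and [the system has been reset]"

2

(A): Parsed as P nor ~((Q -> R) xor (~Q xor P))

Q -> R = F -> T = T
~Q = ~F = T
~Q xor P = T xor T = F
(Q -> R) xor (~Q xor P) = T xor F = T
~((Q -> R) xor (~Q xor P)) = ~T = F
P nor ~((Q -> R) xor (~Q xor P)) = T nor F = F
Hence (A) is false.

(B): Formalization: (~Q | P) -> (((R <-> Q) xor Q) -> R)

~Q = ~F = T
~Q | P = T | T = T
R <-> Q = T <-> F = F
(R <-> Q) xor Q = F xor F = F
((R <-> Q) xor Q) -> R = F -> T = T
(~Q | P) -> (((R <-> Q) xor Q) -> R) = T -> T = T
So (B) is true.

(C): This is ((~P | (Q nand ~R)) & ~Q) & R.

~P = ~T = F
~R = ~T = F
Q nand ~R = F nand F = T
~P | (Q nand ~R) = F | T = T
~Q = ~F = T
(~P | (Q nand ~R)) & ~Q = T & T = T
((~P | (Q nand ~R)) & ~Q) & R = T & T = T
Hence (C) is true.

2 of the 3 statements are true.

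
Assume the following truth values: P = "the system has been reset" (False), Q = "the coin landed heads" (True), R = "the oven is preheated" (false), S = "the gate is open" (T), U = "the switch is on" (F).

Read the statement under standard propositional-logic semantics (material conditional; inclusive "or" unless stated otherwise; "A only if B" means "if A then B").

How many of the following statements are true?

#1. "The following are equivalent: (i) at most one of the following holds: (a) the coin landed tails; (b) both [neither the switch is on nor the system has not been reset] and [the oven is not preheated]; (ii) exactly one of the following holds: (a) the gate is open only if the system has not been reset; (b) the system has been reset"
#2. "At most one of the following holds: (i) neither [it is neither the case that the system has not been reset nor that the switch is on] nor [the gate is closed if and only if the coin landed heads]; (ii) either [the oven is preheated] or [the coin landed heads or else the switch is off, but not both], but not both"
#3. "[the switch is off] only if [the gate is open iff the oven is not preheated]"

#1: Formalization: (not Q nand ((U nor not P) and not R)) iff ((S -> not P) xor P)

not Q = not True = False
not P = not False = True
U nor not P = False nor True = False
not R = not False = True
(U nor not P) and not R = False and True = False
not Q nand ((U nor not P) and not R) = False nand False = True
not P = not False = True
S -> not P = True -> True = True
(S -> not P) xor P = True xor False = True
(not Q nand ((U nor not P) and not R)) iff ((S -> not P) xor P) = True iff True = True
Hence #1 is true.

#2: This is ((not P nor U) nor (not S iff Q)) nand (R xor (Q xor not U)).

not P = not False = True
not P nor U = True nor False = False
not S = not True = False
not S iff Q = False iff True = False
(not P nor U) nor (not S iff Q) = False nor False = True
not U = not False = True
Q xor not U = True xor True = False
R xor (Q xor not U) = False xor False = False
((not P nor U) nor (not S iff Q)) nand (R xor (Q xor not U)) = True nand False = True
Thus #2 is true.

#3: Parsed as not U -> (S iff not R)

not U = not False = True
not R = not False = True
S iff not R = True iff True = True
not U -> (S iff not R) = True -> True = True
Thus #3 is true.

Count: 3.

3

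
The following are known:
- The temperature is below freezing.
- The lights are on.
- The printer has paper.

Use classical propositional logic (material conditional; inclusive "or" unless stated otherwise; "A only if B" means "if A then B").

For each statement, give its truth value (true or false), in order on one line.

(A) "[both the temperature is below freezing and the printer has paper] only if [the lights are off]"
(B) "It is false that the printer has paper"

Let P = "the temperature is below freezing" (T), R = "the printer has paper" (T), Q = "the lights are on" (T).

(A): Formalization: (P ∧ R) → ¬Q

P ∧ R = T ∧ T = T
¬Q = ¬T = F
(P ∧ R) → ¬Q = T → F = F
So (A) is false.

(B): Parsed as ¬R

¬R = ¬T = F
Hence (B) is false.

(A) False, (B) False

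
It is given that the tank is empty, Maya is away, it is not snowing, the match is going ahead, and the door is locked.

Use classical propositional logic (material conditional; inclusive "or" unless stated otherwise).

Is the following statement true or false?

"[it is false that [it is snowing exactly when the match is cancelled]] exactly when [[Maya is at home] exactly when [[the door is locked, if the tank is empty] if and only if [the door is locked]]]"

Let V = "it is snowing" (F), U = "the match is cancelled" (F), M = "Maya is at home" (F), N = "the tank is full" (F), Q = "the door is locked" (T).
Parsed as ¬(V ↔ U) ↔ (M ↔ ((¬N → Q) ↔ Q))

V ↔ U = F ↔ F = T
¬(V ↔ U) = ¬T = F
¬N = ¬F = T
¬N → Q = T → T = T
(¬N → Q) ↔ Q = T ↔ T = T
M ↔ ((¬N → Q) ↔ Q) = F ↔ T = F
¬(V ↔ U) ↔ (M ↔ ((¬N → Q) ↔ Q)) = F ↔ F = T

true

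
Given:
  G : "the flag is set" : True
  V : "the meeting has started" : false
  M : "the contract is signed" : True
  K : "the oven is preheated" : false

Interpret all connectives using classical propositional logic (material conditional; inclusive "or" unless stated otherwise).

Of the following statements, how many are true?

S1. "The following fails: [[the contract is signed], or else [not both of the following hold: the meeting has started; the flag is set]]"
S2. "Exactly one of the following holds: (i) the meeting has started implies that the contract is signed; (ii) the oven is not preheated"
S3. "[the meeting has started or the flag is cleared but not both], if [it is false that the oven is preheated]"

S1: Parsed as not (M or (V nand G))

V nand G = False nand True = True
M or (V nand G) = True or True = True
not (M or (V nand G)) = not True = False
So S1 is false.

S2: In symbols: (V -> M) xor not K

V -> M = False -> True = True
not K = not False = True
(V -> M) xor not K = True xor True = False
So S2 is false.

S3: Formalization: not K -> (V xor not G)

not K = not False = True
not G = not True = False
V xor not G = False xor False = False
not K -> (V xor not G) = True -> False = False
Thus S3 is false.

0 of the 3 statements are true (none).

0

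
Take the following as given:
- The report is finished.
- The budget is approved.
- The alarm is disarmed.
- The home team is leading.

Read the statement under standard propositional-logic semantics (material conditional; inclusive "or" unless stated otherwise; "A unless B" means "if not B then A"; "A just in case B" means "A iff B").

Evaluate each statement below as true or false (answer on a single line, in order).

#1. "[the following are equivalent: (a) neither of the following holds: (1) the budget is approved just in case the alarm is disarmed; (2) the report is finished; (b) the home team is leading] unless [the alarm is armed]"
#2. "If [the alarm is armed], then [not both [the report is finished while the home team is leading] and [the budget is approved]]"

Let K = "the budget is approved" (T), H = "the alarm is armed" (F), W = "the report is finished" (T), Q = "the home team is leading" (T).

#1: This is (((K ↔ ¬H) ↓ W) ↔ Q) ∨ H.

¬H = ¬F = T
K ↔ ¬H = T ↔ T = T
(K ↔ ¬H) ↓ W = T ↓ T = F
((K ↔ ¬H) ↓ W) ↔ Q = F ↔ T = F
(((K ↔ ¬H) ↓ W) ↔ Q) ∨ H = F ∨ F = F
So #1 is false.

#2: Parsed as H → ((W ∧ Q) ↑ K)

W ∧ Q = T ∧ T = T
(W ∧ Q) ↑ K = T ↑ T = F
H → ((W ∧ Q) ↑ K) = F → F = T
Thus #2 is true.

#1 False; #2 True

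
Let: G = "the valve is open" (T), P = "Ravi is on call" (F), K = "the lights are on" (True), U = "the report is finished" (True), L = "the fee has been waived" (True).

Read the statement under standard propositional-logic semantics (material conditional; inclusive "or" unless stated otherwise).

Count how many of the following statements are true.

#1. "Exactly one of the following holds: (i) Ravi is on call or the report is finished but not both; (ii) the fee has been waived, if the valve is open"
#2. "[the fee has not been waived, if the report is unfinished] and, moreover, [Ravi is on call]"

#1: This is (P xor U) xor (G -> L).

P xor U = F xor T = T
G -> L = T -> T = T
(P xor U) xor (G -> L) = T xor T = F
So #1 is false.

#2: Formalization: (~U -> ~L) & P

~U = ~T = F
~L = ~T = F
~U -> ~L = F -> F = T
(~U -> ~L) & P = T & F = F
So #2 is false.

0 of the 2 statements are true (none).

0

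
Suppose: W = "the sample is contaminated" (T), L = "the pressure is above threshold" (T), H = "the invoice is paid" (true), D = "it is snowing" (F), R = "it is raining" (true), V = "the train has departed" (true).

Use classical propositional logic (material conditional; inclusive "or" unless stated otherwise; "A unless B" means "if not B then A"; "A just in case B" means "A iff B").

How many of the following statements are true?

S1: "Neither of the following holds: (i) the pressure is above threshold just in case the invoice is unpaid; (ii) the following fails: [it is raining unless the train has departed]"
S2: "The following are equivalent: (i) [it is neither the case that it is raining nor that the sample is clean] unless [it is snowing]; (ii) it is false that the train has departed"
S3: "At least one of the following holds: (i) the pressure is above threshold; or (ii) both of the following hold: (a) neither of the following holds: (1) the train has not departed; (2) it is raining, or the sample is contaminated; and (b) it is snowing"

3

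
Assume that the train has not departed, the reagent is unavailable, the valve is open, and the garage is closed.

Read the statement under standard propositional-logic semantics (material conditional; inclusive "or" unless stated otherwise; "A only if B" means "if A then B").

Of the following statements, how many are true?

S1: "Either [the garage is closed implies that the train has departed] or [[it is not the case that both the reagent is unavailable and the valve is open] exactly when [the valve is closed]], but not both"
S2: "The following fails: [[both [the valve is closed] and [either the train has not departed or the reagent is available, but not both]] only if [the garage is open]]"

1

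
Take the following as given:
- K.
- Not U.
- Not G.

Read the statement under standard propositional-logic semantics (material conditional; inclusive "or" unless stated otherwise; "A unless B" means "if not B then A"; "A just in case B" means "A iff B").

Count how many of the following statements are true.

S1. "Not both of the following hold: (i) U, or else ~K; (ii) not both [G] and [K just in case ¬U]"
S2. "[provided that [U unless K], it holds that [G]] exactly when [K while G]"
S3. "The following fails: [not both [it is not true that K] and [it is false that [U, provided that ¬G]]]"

S1: Parsed as (U ∨ ¬K) ↑ (G ↑ (K ↔ ¬U))

¬K = ¬T = F
U ∨ ¬K = F ∨ F = F
¬U = ¬F = T
K ↔ ¬U = T ↔ T = T
G ↑ (K ↔ ¬U) = F ↑ T = T
(U ∨ ¬K) ↑ (G ↑ (K ↔ ¬U)) = F ↑ T = T
Hence S1 is true.

S2: In symbols: ((U ∨ K) → G) ↔ (K ∧ G)

U ∨ K = F ∨ T = T
(U ∨ K) → G = T → F = F
K ∧ G = T ∧ F = F
((U ∨ K) → G) ↔ (K ∧ G) = F ↔ F = T
Thus S2 is true.

S3: Formalization: ¬(¬K ↑ ¬(¬G → U))

¬K = ¬T = F
¬G = ¬F = T
¬G → U = T → F = F
¬(¬G → U) = ¬F = T
¬K ↑ ¬(¬G → U) = F ↑ T = T
¬(¬K ↑ ¬(¬G → U)) = ¬T = F
So S3 is false.

2 of the 3 statements are true (S1, S2).

2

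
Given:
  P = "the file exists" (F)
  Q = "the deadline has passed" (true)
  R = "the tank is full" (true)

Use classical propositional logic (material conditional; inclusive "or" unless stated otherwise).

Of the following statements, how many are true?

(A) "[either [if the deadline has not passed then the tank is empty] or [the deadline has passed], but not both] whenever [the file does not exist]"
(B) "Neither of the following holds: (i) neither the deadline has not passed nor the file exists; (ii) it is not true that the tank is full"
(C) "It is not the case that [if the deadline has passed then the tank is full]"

0

(A): This is not P -> ((not Q -> not R) xor Q).

not P = not False = True
not Q = not True = False
not R = not True = False
not Q -> not R = False -> False = True
(not Q -> not R) xor Q = True xor True = False
not P -> ((not Q -> not R) xor Q) = True -> False = False
Thus (A) is false.

(B): This is (not Q nor P) nor not R.

not Q = not True = False
not Q nor P = False nor False = True
not R = not True = False
(not Q nor P) nor not R = True nor False = False
So (B) is false.

(C): In symbols: not (Q -> R)

Q -> R = True -> True = True
not (Q -> R) = not True = False
Thus (C) is false.

Count: 0.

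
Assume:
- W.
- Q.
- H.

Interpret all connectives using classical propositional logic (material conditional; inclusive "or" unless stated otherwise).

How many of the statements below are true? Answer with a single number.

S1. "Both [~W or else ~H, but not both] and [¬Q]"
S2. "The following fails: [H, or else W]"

0

S1: Formalization: (not W xor not H) and not Q

not W = not True = False
not H = not True = False
not W xor not H = False xor False = False
not Q = not True = False
(not W xor not H) and not Q = False and False = False
So S1 is false.

S2: This is not (H or W).

H or W = True or True = True
not (H or W) = not True = False
Hence S2 is false.

0 of the 2 statements are true (none).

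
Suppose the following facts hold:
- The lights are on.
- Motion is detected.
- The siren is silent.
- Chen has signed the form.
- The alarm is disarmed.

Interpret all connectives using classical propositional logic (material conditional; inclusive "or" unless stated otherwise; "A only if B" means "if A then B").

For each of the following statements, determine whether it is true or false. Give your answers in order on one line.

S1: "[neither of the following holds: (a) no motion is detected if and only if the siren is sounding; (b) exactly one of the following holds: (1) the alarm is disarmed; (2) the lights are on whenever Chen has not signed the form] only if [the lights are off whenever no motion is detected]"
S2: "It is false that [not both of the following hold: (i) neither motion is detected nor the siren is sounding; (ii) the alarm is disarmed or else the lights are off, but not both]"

S1 T / S2 F

Let Q = "motion is detected" (T), R = "the siren is sounding" (F), U = "the alarm is armed" (F), S = "Chen has signed the form" (T), P = "the lights are on" (T).

S1: This is ((~Q <-> R) nor (~U xor (~S -> P))) -> (~Q -> ~P).

~Q = ~T = F
~Q <-> R = F <-> F = T
~U = ~F = T
~S = ~T = F
~S -> P = F -> T = T
~U xor (~S -> P) = T xor T = F
(~Q <-> R) nor (~U xor (~S -> P)) = T nor F = F
~Q = ~T = F
~P = ~T = F
~Q -> ~P = F -> F = T
((~Q <-> R) nor (~U xor (~S -> P))) -> (~Q -> ~P) = F -> T = T
So S1 is true.

S2: Formalization: ~((Q nor R) nand (~U xor ~P))

Q nor R = T nor F = F
~U = ~F = T
~P = ~T = F
~U xor ~P = T xor F = T
(Q nor R) nand (~U xor ~P) = F nand T = T
~((Q nor R) nand (~U xor ~P)) = ~T = F
So S2 is false.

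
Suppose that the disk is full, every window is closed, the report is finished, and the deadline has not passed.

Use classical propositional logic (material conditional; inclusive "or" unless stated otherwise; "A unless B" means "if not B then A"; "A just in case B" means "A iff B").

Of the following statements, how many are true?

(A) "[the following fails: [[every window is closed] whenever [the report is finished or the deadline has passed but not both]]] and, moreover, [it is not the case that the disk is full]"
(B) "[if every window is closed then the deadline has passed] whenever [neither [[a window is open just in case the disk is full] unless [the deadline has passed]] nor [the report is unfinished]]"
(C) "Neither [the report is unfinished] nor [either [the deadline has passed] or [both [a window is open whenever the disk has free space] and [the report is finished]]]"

0

Let R = "the report is finished" (T), S = "the deadline has passed" (F), Q = "a window is open" (F), P = "the disk is full" (T).

(A): Formalization: ~((R xor S) -> ~Q) & ~P

R xor S = T xor F = T
~Q = ~F = T
(R xor S) -> ~Q = T -> T = T
~((R xor S) -> ~Q) = ~T = F
~P = ~T = F
~((R xor S) -> ~Q) & ~P = F & F = F
Hence (A) is false.

(B): Formalization: (((Q <-> P) | S) nor ~R) -> (~Q -> S)

Q <-> P = F <-> T = F
(Q <-> P) | S = F | F = F
~R = ~T = F
((Q <-> P) | S) nor ~R = F nor F = T
~Q = ~F = T
~Q -> S = T -> F = F
(((Q <-> P) | S) nor ~R) -> (~Q -> S) = T -> F = F
Thus (B) is false.

(C): In symbols: ~R nor (S | ((~P -> Q) & R))

~R = ~T = F
~P = ~T = F
~P -> Q = F -> F = T
(~P -> Q) & R = T & T = T
S | ((~P -> Q) & R) = F | T = T
~R nor (S | ((~P -> Q) & R)) = F nor T = F
So (C) is false.

True statements: 0 (none).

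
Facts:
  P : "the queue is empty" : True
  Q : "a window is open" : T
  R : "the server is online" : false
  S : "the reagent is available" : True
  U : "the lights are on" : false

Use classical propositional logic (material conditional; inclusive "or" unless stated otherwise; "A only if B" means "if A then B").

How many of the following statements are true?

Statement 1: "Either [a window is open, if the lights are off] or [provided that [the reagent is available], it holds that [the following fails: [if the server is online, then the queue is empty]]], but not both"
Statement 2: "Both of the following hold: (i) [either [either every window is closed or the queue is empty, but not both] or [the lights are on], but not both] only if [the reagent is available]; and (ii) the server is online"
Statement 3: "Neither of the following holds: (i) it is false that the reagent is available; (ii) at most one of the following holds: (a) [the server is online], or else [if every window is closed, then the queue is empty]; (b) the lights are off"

2

Statement 1: Formalization: (not U -> Q) xor (S -> not (R -> P))

not U = not False = True
not U -> Q = True -> True = True
R -> P = False -> True = True
not (R -> P) = not True = False
S -> not (R -> P) = True -> False = False
(not U -> Q) xor (S -> not (R -> P)) = True xor False = True
Hence Statement 1 is true.

Statement 2: This is (((not Q xor P) xor U) -> S) and R.

not Q = not True = False
not Q xor P = False xor True = True
(not Q xor P) xor U = True xor False = True
((not Q xor P) xor U) -> S = True -> True = True
(((not Q xor P) xor U) -> S) and R = True and False = False
Thus Statement 2 is false.

Statement 3: In symbols: not S nor ((R or (not Q -> P)) nand not U)

not S = not True = False
not Q = not True = False
not Q -> P = False -> True = True
R or (not Q -> P) = False or True = True
not U = not False = True
(R or (not Q -> P)) nand not U = True nand True = False
not S nor ((R or (not Q -> P)) nand not U) = False nor False = True
Thus Statement 3 is true.

Count: 2.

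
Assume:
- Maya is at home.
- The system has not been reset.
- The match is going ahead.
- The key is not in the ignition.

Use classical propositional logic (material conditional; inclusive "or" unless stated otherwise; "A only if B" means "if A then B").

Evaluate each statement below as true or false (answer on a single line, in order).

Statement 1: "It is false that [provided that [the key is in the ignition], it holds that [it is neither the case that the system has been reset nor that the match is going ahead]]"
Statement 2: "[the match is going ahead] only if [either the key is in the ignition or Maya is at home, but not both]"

Let D = "the key is in the ignition" (F), M = "the system has been reset" (F), V = "the match is cancelled" (F), L = "Maya is at home" (T).

Statement 1: Formalization: ~(D -> (M nor ~V))

~V = ~F = T
M nor ~V = F nor T = F
D -> (M nor ~V) = F -> F = T
~(D -> (M nor ~V)) = ~T = F
Hence Statement 1 is false.

Statement 2: Parsed as ~V -> (D xor L)

~V = ~F = T
D xor L = F xor T = T
~V -> (D xor L) = T -> T = T
So Statement 2 is true.

Statement 1 F; Statement 2 T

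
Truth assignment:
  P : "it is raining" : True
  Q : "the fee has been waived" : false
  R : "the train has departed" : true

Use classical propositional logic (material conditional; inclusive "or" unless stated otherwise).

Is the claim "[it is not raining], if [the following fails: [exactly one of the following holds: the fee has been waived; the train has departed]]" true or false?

True

In symbols: ¬(Q ⊕ R) → ¬P

Q ⊕ R = F ⊕ T = T
¬(Q ⊕ R) = ¬T = F
¬P = ¬T = F
¬(Q ⊕ R) → ¬P = F → F = T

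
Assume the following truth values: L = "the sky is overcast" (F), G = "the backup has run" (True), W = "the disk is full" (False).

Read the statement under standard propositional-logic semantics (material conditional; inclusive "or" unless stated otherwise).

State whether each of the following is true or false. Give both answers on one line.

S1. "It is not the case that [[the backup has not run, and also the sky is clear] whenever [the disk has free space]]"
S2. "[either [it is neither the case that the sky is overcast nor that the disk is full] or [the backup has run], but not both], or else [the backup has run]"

S1 T; S2 T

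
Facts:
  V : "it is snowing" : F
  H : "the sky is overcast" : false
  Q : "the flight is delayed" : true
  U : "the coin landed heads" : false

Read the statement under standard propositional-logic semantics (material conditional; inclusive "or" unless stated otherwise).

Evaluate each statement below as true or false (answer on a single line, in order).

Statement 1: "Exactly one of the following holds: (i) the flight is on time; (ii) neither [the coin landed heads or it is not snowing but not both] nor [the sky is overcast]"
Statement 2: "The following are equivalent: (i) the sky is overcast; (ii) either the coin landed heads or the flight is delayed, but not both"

Statement 1 F / Statement 2 F

Statement 1: Parsed as ~Q xor ((U xor ~V) nor H)

~Q = ~T = F
~V = ~F = T
U xor ~V = F xor T = T
(U xor ~V) nor H = T nor F = F
~Q xor ((U xor ~V) nor H) = F xor F = F
Thus Statement 1 is false.

Statement 2: Formalization: H <-> (U xor Q)

U xor Q = F xor T = T
H <-> (U xor Q) = F <-> T = F
Thus Statement 2 is false.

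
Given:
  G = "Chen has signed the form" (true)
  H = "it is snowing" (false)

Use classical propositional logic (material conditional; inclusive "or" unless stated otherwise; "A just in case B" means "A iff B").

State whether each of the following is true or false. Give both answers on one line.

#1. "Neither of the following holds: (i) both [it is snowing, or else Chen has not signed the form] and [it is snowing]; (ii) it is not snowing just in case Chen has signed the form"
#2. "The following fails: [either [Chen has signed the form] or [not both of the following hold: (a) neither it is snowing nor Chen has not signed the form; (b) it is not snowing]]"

#1 false, #2 false

#1: Parsed as ((H or not G) and H) nor (not H iff G)

not G = not True = False
H or not G = False or False = False
(H or not G) and H = False and False = False
not H = not False = True
not H iff G = True iff True = True
((H or not G) and H) nor (not H iff G) = False nor True = False
Thus #1 is false.

#2: Parsed as not (G or ((H nor not G) nand not H))

not G = not True = False
H nor not G = False nor False = True
not H = not False = True
(H nor not G) nand not H = True nand True = False
G or ((H nor not G) nand not H) = True or False = True
not (G or ((H nor not G) nand not H)) = not True = False
So #2 is false.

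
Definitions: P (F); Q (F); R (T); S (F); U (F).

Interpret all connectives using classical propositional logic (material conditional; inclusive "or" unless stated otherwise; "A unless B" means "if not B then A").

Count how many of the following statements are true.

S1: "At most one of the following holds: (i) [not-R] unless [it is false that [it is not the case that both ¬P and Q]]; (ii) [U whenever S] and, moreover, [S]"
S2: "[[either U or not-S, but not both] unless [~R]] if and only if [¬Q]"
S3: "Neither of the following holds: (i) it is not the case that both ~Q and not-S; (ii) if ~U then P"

S1: In symbols: (~R | ~(~P nand Q)) nand ((S -> U) & S)

~R = ~T = F
~P = ~F = T
~P nand Q = T nand F = T
~(~P nand Q) = ~T = F
~R | ~(~P nand Q) = F | F = F
S -> U = F -> F = T
(S -> U) & S = T & F = F
(~R | ~(~P nand Q)) nand ((S -> U) & S) = F nand F = T
So S1 is true.

S2: In symbols: ((U xor ~S) | ~R) <-> ~Q

~S = ~F = T
U xor ~S = F xor T = T
~R = ~T = F
(U xor ~S) | ~R = T | F = T
~Q = ~F = T
((U xor ~S) | ~R) <-> ~Q = T <-> T = T
Hence S2 is true.

S3: Parsed as (~Q nand ~S) nor (~U -> P)

~Q = ~F = T
~S = ~F = T
~Q nand ~S = T nand T = F
~U = ~F = T
~U -> P = T -> F = F
(~Q nand ~S) nor (~U -> P) = F nor F = T
Thus S3 is true.

3 of the 3 statements are true (S1, S2, S3).

3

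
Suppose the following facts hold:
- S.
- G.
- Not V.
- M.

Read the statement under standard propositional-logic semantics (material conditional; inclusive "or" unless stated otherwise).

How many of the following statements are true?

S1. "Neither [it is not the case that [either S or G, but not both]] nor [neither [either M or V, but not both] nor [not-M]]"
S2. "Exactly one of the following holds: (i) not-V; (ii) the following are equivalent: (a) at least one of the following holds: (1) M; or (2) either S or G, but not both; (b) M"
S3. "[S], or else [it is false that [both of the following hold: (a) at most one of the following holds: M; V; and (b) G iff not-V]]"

1

S1: Formalization: not (S xor G) nor ((M xor V) nor not M)

S xor G = True xor True = False
not (S xor G) = not False = True
M xor V = True xor False = True
not M = not True = False
(M xor V) nor not M = True nor False = False
not (S xor G) nor ((M xor V) nor not M) = True nor False = False
Thus S1 is false.

S2: Formalization: not V xor ((M or (S xor G)) iff M)

not V = not False = True
S xor G = True xor True = False
M or (S xor G) = True or False = True
(M or (S xor G)) iff M = True iff True = True
not V xor ((M or (S xor G)) iff M) = True xor True = False
Thus S2 is false.

S3: Parsed as S or not ((M nand V) and (G iff not V))

M nand V = True nand False = True
not V = not False = True
G iff not V = True iff True = True
(M nand V) and (G iff not V) = True and True = True
not ((M nand V) and (G iff not V)) = not True = False
S or not ((M nand V) and (G iff not V)) = True or False = True
Thus S3 is true.

Count: 1.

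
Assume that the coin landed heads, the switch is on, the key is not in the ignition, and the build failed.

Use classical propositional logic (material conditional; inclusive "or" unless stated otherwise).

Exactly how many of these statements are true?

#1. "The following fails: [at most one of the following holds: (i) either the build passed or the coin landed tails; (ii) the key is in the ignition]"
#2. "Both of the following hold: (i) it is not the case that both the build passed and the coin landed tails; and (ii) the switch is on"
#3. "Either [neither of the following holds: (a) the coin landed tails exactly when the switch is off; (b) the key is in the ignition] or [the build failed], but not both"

2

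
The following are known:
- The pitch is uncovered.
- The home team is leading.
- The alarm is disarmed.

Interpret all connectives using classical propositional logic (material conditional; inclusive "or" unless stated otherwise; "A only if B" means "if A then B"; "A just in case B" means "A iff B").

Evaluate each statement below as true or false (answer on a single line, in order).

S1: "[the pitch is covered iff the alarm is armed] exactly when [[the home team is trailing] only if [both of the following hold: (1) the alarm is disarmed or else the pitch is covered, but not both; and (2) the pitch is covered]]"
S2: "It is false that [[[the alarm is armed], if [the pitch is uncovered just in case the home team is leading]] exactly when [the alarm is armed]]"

S1 T; S2 F

Let P = "the pitch is covered" (False), R = "the alarm is armed" (False), Q = "the home team is leading" (True).

S1: This is (P iff R) iff (not Q -> ((not R xor P) and P)).

P iff R = False iff False = True
not Q = not True = False
not R = not False = True
not R xor P = True xor False = True
(not R xor P) and P = True and False = False
not Q -> ((not R xor P) and P) = False -> False = True
(P iff R) iff (not Q -> ((not R xor P) and P)) = True iff True = True
Hence S1 is true.

S2: In symbols: not (((not P iff Q) -> R) iff R)

not P = not False = True
not P iff Q = True iff True = True
(not P iff Q) -> R = True -> False = False
((not P iff Q) -> R) iff R = False iff False = True
not (((not P iff Q) -> R) iff R) = not True = False
Thus S2 is false.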